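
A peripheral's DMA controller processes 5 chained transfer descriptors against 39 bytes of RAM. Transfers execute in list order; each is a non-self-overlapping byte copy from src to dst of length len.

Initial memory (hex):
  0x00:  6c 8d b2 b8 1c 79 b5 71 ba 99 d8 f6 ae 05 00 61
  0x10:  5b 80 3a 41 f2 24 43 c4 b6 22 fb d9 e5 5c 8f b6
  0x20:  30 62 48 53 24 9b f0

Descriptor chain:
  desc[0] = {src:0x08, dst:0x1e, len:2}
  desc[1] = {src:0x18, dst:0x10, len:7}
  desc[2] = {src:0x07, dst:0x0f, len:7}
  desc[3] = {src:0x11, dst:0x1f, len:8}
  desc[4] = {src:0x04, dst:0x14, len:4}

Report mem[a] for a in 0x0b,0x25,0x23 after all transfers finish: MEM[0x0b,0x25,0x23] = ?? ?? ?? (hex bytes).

#0 dst[0x1e+2] := {0xba,0x99}
#1 dst[0x10+7] := {0xb6,0x22,0xfb,0xd9,0xe5,0x5c,0xba}
#2 dst[0x0f+7] := {0x71,0xba,0x99,0xd8,0xf6,0xae,0x05}
#3 dst[0x1f+8] := {0x99,0xd8,0xf6,0xae,0x05,0xba,0xc4,0xb6}
#4 dst[0x14+4] := {0x1c,0x79,0xb5,0x71}
query mem[0x0b]=0xf6, mem[0x25]=0xc4, mem[0x23]=0x05

MEM[0x0b,0x25,0x23] = f6 c4 05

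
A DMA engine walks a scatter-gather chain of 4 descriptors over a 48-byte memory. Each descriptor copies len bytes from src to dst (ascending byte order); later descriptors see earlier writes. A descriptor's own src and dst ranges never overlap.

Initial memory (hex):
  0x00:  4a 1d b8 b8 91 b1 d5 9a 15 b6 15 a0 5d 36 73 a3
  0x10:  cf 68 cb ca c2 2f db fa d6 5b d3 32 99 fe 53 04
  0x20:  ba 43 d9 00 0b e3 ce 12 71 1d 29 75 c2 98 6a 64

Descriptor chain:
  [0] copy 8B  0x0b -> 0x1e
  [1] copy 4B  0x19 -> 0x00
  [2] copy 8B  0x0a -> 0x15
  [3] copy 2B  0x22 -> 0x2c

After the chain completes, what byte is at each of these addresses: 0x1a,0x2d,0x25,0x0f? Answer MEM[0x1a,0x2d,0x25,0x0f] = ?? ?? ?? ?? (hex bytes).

MEM[0x1a,0x2d,0x25,0x0f] = a3 cf cb a3

D0: mem[0x1e..0x25] <- [a0 5d 36 73 a3 cf 68 cb]
D1: mem[0x00..0x03] <- [5b d3 32 99]
D2: mem[0x15..0x1c] <- [15 a0 5d 36 73 a3 cf 68]
D3: mem[0x2c..0x2d] <- [a3 cf]
query mem[0x1a]=0xa3, mem[0x2d]=0xcf, mem[0x25]=0xcb, mem[0x0f]=0xa3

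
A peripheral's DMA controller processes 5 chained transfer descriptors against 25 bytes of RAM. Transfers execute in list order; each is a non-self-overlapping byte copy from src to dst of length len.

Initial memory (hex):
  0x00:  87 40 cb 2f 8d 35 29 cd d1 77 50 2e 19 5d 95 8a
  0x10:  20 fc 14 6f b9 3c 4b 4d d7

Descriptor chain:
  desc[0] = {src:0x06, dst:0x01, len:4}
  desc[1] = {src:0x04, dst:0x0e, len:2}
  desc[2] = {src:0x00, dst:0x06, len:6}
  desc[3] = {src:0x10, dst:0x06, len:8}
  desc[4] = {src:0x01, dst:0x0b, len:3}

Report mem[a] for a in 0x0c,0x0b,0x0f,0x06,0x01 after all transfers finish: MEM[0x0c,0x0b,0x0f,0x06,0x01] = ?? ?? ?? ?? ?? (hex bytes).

MEM[0x0c,0x0b,0x0f,0x06,0x01] = cd 29 35 20 29

#0 dst[0x01+4] := {0x29,0xcd,0xd1,0x77}
#1 dst[0x0e+2] := {0x77,0x35}
#2 dst[0x06+6] := {0x87,0x29,0xcd,0xd1,0x77,0x35}
#3 dst[0x06+8] := {0x20,0xfc,0x14,0x6f,0xb9,0x3c,0x4b,0x4d}
#4 dst[0x0b+3] := {0x29,0xcd,0xd1}
query mem[0x0c]=0xcd, mem[0x0b]=0x29, mem[0x0f]=0x35, mem[0x06]=0x20, mem[0x01]=0x29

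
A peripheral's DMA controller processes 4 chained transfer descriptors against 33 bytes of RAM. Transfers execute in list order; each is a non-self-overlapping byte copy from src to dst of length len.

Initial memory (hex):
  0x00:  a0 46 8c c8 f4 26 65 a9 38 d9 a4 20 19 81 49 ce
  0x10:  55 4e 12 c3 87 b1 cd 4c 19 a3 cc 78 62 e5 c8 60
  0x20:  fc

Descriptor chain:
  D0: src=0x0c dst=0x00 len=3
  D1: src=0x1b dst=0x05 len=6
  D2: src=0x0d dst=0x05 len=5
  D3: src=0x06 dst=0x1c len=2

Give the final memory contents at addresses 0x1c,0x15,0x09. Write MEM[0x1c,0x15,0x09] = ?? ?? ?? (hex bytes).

MEM[0x1c,0x15,0x09] = 49 b1 4e

  after D0: wrote 3B at 0x00 = 198149
  after D1: wrote 6B at 0x05 = 7862e5c860fc
  after D2: wrote 5B at 0x05 = 8149ce554e
  after D3: wrote 2B at 0x1c = 49ce
query mem[0x1c]=0x49, mem[0x15]=0xb1, mem[0x09]=0x4e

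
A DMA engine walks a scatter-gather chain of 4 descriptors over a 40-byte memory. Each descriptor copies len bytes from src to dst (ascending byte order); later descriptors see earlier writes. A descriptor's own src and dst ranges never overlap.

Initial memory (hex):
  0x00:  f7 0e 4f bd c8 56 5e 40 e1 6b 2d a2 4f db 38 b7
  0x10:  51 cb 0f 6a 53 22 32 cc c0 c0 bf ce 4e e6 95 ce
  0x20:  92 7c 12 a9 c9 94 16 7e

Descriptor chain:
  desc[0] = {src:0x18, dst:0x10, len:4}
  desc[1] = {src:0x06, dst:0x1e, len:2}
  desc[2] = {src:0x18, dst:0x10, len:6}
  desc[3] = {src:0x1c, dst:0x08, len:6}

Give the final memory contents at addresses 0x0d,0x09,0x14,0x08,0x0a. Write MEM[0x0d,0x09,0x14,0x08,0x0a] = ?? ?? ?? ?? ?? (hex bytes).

MEM[0x0d,0x09,0x14,0x08,0x0a] = 7c e6 4e 4e 5e

D0: mem[0x10..0x13] <- [c0 c0 bf ce]
D1: mem[0x1e..0x1f] <- [5e 40]
D2: mem[0x10..0x15] <- [c0 c0 bf ce 4e e6]
D3: mem[0x08..0x0d] <- [4e e6 5e 40 92 7c]
query mem[0x0d]=0x7c, mem[0x09]=0xe6, mem[0x14]=0x4e, mem[0x08]=0x4e, mem[0x0a]=0x5e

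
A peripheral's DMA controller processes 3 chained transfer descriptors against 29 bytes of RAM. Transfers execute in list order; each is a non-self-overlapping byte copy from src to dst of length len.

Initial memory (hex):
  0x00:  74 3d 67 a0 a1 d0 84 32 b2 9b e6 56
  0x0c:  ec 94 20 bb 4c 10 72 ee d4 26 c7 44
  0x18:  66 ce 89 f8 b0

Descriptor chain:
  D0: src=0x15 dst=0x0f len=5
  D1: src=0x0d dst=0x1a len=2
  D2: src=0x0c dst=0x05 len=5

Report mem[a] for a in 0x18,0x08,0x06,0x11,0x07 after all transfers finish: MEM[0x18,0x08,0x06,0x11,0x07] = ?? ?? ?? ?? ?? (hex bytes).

MEM[0x18,0x08,0x06,0x11,0x07] = 66 26 94 44 20

#0 dst[0x0f+5] := {0x26,0xc7,0x44,0x66,0xce}
#1 dst[0x1a+2] := {0x94,0x20}
#2 dst[0x05+5] := {0xec,0x94,0x20,0x26,0xc7}
query mem[0x18]=0x66, mem[0x08]=0x26, mem[0x06]=0x94, mem[0x11]=0x44, mem[0x07]=0x20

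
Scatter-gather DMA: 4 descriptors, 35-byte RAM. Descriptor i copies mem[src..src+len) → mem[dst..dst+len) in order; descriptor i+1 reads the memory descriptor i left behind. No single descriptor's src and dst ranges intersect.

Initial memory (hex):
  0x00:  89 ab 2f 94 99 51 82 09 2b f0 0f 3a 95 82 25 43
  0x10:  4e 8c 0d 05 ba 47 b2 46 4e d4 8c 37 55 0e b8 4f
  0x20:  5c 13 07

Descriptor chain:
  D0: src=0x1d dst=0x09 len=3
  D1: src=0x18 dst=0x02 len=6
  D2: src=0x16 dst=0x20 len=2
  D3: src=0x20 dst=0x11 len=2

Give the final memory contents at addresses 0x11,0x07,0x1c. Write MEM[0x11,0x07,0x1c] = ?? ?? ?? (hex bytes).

#0 dst[0x09+3] := {0x0e,0xb8,0x4f}
#1 dst[0x02+6] := {0x4e,0xd4,0x8c,0x37,0x55,0x0e}
#2 dst[0x20+2] := {0xb2,0x46}
#3 dst[0x11+2] := {0xb2,0x46}
query mem[0x11]=0xb2, mem[0x07]=0x0e, mem[0x1c]=0x55

MEM[0x11,0x07,0x1c] = b2 0e 55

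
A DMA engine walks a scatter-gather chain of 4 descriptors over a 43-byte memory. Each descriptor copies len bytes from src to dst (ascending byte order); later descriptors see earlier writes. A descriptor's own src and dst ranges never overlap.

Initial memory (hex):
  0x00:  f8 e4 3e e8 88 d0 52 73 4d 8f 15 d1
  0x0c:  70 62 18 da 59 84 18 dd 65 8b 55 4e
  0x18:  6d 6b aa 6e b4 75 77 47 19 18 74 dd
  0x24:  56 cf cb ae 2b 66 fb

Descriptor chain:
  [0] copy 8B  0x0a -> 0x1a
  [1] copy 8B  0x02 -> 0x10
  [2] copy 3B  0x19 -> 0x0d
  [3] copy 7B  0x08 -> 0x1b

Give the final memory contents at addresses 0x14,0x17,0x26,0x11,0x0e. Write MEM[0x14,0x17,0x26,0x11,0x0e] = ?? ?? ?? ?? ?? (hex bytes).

#0 dst[0x1a+8] := {0x15,0xd1,0x70,0x62,0x18,0xda,0x59,0x84}
#1 dst[0x10+8] := {0x3e,0xe8,0x88,0xd0,0x52,0x73,0x4d,0x8f}
#2 dst[0x0d+3] := {0x6b,0x15,0xd1}
#3 dst[0x1b+7] := {0x4d,0x8f,0x15,0xd1,0x70,0x6b,0x15}
query mem[0x14]=0x52, mem[0x17]=0x8f, mem[0x26]=0xcb, mem[0x11]=0xe8, mem[0x0e]=0x15

MEM[0x14,0x17,0x26,0x11,0x0e] = 52 8f cb e8 15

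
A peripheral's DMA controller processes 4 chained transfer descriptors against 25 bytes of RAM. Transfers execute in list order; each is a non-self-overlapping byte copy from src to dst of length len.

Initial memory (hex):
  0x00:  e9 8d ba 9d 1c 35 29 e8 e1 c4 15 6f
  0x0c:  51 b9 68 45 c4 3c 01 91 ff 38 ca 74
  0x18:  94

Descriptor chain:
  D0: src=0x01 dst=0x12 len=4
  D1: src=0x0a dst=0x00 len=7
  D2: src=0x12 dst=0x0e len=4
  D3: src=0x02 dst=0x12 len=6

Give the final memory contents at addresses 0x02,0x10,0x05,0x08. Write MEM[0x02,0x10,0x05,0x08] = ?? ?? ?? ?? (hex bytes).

MEM[0x02,0x10,0x05,0x08] = 51 9d 45 e1

#0 dst[0x12+4] := {0x8d,0xba,0x9d,0x1c}
#1 dst[0x00+7] := {0x15,0x6f,0x51,0xb9,0x68,0x45,0xc4}
#2 dst[0x0e+4] := {0x8d,0xba,0x9d,0x1c}
#3 dst[0x12+6] := {0x51,0xb9,0x68,0x45,0xc4,0xe8}
query mem[0x02]=0x51, mem[0x10]=0x9d, mem[0x05]=0x45, mem[0x08]=0xe1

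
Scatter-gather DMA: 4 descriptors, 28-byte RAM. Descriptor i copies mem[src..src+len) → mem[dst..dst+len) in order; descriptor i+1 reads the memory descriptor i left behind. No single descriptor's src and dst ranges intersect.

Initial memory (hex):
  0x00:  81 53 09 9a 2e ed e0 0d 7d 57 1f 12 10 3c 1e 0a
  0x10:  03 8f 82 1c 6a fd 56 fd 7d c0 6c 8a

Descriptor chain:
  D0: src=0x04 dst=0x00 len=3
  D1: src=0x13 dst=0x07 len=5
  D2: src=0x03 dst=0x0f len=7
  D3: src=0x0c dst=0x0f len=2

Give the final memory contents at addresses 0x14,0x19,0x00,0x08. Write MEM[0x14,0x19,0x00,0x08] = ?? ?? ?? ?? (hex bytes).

MEM[0x14,0x19,0x00,0x08] = 6a c0 2e 6a

D0: mem[0x00..0x02] <- [2e ed e0]
D1: mem[0x07..0x0b] <- [1c 6a fd 56 fd]
D2: mem[0x0f..0x15] <- [9a 2e ed e0 1c 6a fd]
D3: mem[0x0f..0x10] <- [10 3c]
query mem[0x14]=0x6a, mem[0x19]=0xc0, mem[0x00]=0x2e, mem[0x08]=0x6a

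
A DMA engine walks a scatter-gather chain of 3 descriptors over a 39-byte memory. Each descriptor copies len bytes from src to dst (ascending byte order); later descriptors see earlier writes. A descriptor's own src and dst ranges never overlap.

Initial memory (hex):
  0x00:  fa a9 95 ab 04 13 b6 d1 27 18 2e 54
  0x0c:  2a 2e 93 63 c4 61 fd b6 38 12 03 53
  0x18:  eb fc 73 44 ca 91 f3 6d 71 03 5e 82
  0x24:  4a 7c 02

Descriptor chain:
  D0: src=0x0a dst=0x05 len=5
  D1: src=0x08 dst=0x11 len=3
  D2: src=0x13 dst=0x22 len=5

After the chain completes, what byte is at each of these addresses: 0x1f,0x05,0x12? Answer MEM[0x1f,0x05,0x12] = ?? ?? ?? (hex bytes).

#0 dst[0x05+5] := {0x2e,0x54,0x2a,0x2e,0x93}
#1 dst[0x11+3] := {0x2e,0x93,0x2e}
#2 dst[0x22+5] := {0x2e,0x38,0x12,0x03,0x53}
query mem[0x1f]=0x6d, mem[0x05]=0x2e, mem[0x12]=0x93

MEM[0x1f,0x05,0x12] = 6d 2e 93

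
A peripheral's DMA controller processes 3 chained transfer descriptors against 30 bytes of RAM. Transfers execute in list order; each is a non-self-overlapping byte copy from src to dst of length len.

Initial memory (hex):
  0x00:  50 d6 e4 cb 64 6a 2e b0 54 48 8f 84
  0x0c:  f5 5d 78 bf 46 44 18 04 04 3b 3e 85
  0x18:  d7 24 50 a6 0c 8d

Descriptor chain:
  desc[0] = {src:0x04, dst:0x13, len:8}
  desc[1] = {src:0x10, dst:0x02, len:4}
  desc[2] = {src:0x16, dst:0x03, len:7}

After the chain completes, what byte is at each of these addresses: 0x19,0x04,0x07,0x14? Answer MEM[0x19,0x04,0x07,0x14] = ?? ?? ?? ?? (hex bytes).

MEM[0x19,0x04,0x07,0x14] = 8f 54 84 6a

  after D0: wrote 8B at 0x13 = 646a2eb054488f84
  after D1: wrote 4B at 0x02 = 46441864
  after D2: wrote 7B at 0x03 = b054488f84a60c
query mem[0x19]=0x8f, mem[0x04]=0x54, mem[0x07]=0x84, mem[0x14]=0x6a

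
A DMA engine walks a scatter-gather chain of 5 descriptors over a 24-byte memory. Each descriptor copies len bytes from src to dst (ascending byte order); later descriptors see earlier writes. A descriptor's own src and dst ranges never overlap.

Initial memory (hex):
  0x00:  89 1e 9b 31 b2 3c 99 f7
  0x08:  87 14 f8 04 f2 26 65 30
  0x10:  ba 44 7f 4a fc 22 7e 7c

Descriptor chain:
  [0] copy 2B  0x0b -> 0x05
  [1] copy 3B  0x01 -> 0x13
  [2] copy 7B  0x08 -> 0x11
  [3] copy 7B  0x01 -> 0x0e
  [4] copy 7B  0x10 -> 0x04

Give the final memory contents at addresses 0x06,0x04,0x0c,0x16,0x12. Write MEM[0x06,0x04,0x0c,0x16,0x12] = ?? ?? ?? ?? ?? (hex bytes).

MEM[0x06,0x04,0x0c,0x16,0x12] = 04 31 f2 26 04

D0: mem[0x05..0x06] <- [04 f2]
D1: mem[0x13..0x15] <- [1e 9b 31]
D2: mem[0x11..0x17] <- [87 14 f8 04 f2 26 65]
D3: mem[0x0e..0x14] <- [1e 9b 31 b2 04 f2 f7]
D4: mem[0x04..0x0a] <- [31 b2 04 f2 f7 f2 26]
query mem[0x06]=0x04, mem[0x04]=0x31, mem[0x0c]=0xf2, mem[0x16]=0x26, mem[0x12]=0x04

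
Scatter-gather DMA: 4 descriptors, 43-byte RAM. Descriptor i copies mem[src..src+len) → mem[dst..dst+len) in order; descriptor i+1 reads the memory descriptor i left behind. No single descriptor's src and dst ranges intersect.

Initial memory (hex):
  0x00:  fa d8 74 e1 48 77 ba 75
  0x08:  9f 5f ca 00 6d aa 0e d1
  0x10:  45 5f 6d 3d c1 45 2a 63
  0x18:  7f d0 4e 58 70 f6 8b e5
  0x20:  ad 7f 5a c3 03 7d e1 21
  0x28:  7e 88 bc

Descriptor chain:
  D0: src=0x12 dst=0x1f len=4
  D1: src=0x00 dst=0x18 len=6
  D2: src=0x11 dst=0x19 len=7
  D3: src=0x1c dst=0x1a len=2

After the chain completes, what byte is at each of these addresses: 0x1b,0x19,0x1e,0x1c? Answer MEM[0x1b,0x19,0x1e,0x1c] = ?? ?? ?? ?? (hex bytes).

D0: mem[0x1f..0x22] <- [6d 3d c1 45]
D1: mem[0x18..0x1d] <- [fa d8 74 e1 48 77]
D2: mem[0x19..0x1f] <- [5f 6d 3d c1 45 2a 63]
D3: mem[0x1a..0x1b] <- [c1 45]
query mem[0x1b]=0x45, mem[0x19]=0x5f, mem[0x1e]=0x2a, mem[0x1c]=0xc1

MEM[0x1b,0x19,0x1e,0x1c] = 45 5f 2a c1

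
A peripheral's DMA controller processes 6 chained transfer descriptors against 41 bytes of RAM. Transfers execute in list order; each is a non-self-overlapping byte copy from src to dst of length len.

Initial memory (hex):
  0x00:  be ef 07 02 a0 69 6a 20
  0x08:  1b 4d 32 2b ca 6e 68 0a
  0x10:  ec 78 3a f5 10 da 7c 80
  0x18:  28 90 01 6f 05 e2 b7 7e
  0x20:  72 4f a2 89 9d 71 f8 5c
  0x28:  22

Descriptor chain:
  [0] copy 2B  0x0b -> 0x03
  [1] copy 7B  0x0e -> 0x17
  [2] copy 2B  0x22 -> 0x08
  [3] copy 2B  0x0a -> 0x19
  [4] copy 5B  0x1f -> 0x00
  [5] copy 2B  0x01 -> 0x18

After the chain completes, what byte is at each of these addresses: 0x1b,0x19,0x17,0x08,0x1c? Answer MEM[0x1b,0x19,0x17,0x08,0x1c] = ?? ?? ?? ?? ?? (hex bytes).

MEM[0x1b,0x19,0x17,0x08,0x1c] = 3a 4f 68 a2 f5

#0 dst[0x03+2] := {0x2b,0xca}
#1 dst[0x17+7] := {0x68,0x0a,0xec,0x78,0x3a,0xf5,0x10}
#2 dst[0x08+2] := {0xa2,0x89}
#3 dst[0x19+2] := {0x32,0x2b}
#4 dst[0x00+5] := {0x7e,0x72,0x4f,0xa2,0x89}
#5 dst[0x18+2] := {0x72,0x4f}
query mem[0x1b]=0x3a, mem[0x19]=0x4f, mem[0x17]=0x68, mem[0x08]=0xa2, mem[0x1c]=0xf5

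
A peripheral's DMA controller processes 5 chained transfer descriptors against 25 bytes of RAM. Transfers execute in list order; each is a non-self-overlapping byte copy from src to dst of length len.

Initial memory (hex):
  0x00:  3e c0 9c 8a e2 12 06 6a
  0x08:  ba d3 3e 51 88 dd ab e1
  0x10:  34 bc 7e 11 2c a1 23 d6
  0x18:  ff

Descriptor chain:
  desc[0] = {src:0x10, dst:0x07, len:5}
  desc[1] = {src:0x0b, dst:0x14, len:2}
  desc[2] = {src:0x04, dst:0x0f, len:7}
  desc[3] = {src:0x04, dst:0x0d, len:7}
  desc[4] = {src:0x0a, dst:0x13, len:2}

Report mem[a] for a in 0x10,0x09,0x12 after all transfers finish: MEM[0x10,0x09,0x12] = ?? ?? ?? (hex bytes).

MEM[0x10,0x09,0x12] = 34 7e 7e

  after D0: wrote 5B at 0x07 = 34bc7e112c
  after D1: wrote 2B at 0x14 = 2c88
  after D2: wrote 7B at 0x0f = e2120634bc7e11
  after D3: wrote 7B at 0x0d = e2120634bc7e11
  after D4: wrote 2B at 0x13 = 112c
query mem[0x10]=0x34, mem[0x09]=0x7e, mem[0x12]=0x7e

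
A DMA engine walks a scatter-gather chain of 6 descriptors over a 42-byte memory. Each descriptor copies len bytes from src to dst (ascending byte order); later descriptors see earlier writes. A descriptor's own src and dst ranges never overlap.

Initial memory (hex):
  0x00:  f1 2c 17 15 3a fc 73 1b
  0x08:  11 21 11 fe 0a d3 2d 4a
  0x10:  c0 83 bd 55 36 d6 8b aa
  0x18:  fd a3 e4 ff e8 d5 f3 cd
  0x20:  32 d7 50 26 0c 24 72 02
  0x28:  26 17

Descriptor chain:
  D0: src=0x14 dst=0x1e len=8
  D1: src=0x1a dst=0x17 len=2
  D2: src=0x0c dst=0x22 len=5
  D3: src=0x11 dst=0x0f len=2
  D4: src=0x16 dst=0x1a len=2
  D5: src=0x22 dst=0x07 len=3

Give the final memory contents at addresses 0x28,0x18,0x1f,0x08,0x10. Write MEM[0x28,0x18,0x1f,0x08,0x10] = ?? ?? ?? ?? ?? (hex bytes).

[0] 0x14->0x1e len=8 : 36 d6 8b aa fd a3 e4 ff
[1] 0x1a->0x17 len=2 : e4 ff
[2] 0x0c->0x22 len=5 : 0a d3 2d 4a c0
[3] 0x11->0x0f len=2 : 83 bd
[4] 0x16->0x1a len=2 : 8b e4
[5] 0x22->0x07 len=3 : 0a d3 2d
query mem[0x28]=0x26, mem[0x18]=0xff, mem[0x1f]=0xd6, mem[0x08]=0xd3, mem[0x10]=0xbd

MEM[0x28,0x18,0x1f,0x08,0x10] = 26 ff d6 d3 bd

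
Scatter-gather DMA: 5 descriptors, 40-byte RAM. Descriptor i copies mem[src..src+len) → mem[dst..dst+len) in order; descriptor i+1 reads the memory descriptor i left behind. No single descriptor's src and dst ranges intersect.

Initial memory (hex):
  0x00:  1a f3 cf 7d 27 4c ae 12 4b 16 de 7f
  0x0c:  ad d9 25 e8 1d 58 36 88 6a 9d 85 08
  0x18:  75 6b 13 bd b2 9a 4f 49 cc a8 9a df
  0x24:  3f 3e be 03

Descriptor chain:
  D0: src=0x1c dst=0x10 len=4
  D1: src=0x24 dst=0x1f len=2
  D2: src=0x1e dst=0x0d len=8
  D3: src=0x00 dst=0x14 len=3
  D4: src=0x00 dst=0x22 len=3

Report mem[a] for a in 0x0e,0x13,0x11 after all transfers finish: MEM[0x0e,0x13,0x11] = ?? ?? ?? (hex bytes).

  after D0: wrote 4B at 0x10 = b29a4f49
  after D1: wrote 2B at 0x1f = 3f3e
  after D2: wrote 8B at 0x0d = 4f3f3ea89adf3f3e
  after D3: wrote 3B at 0x14 = 1af3cf
  after D4: wrote 3B at 0x22 = 1af3cf
query mem[0x0e]=0x3f, mem[0x13]=0x3f, mem[0x11]=0x9a

MEM[0x0e,0x13,0x11] = 3f 3f 9a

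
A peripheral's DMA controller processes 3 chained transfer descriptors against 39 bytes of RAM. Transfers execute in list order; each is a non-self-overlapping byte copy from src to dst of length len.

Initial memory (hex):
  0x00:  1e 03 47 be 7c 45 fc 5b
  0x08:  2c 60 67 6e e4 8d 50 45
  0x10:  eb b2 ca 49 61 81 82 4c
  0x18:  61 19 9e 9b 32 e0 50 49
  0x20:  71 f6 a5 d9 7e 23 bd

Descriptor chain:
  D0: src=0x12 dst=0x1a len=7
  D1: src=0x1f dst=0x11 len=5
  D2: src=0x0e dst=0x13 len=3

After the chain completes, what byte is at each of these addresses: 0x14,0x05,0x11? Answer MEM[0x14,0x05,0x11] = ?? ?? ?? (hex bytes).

MEM[0x14,0x05,0x11] = 45 45 4c

#0 dst[0x1a+7] := {0xca,0x49,0x61,0x81,0x82,0x4c,0x61}
#1 dst[0x11+5] := {0x4c,0x61,0xf6,0xa5,0xd9}
#2 dst[0x13+3] := {0x50,0x45,0xeb}
query mem[0x14]=0x45, mem[0x05]=0x45, mem[0x11]=0x4c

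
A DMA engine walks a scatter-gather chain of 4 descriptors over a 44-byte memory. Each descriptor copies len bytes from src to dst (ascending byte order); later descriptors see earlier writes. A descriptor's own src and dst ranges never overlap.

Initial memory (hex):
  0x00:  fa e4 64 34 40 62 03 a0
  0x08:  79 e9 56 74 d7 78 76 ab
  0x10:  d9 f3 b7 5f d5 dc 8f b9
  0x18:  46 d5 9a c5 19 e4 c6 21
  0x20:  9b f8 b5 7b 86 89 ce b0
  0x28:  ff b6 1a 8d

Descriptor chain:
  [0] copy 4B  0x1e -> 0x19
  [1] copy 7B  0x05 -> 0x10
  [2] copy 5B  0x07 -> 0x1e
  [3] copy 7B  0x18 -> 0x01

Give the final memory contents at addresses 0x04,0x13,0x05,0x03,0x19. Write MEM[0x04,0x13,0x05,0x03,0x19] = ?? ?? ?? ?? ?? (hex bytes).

MEM[0x04,0x13,0x05,0x03,0x19] = 9b 79 f8 21 c6

D0: mem[0x19..0x1c] <- [c6 21 9b f8]
D1: mem[0x10..0x16] <- [62 03 a0 79 e9 56 74]
D2: mem[0x1e..0x22] <- [a0 79 e9 56 74]
D3: mem[0x01..0x07] <- [46 c6 21 9b f8 e4 a0]
query mem[0x04]=0x9b, mem[0x13]=0x79, mem[0x05]=0xf8, mem[0x03]=0x21, mem[0x19]=0xc6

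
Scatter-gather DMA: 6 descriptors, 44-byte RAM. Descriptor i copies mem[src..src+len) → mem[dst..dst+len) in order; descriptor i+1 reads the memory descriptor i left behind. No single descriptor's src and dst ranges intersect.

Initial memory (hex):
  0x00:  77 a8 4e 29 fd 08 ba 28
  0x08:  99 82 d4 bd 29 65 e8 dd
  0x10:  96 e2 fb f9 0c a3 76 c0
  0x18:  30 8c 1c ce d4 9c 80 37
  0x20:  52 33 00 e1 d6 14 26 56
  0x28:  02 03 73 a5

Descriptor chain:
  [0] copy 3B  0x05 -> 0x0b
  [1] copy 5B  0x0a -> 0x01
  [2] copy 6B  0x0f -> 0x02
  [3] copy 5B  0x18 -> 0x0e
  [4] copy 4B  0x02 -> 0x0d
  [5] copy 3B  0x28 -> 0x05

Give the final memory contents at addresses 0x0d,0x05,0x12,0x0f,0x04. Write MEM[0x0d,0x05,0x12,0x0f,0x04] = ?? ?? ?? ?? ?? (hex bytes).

#0 dst[0x0b+3] := {0x08,0xba,0x28}
#1 dst[0x01+5] := {0xd4,0x08,0xba,0x28,0xe8}
#2 dst[0x02+6] := {0xdd,0x96,0xe2,0xfb,0xf9,0x0c}
#3 dst[0x0e+5] := {0x30,0x8c,0x1c,0xce,0xd4}
#4 dst[0x0d+4] := {0xdd,0x96,0xe2,0xfb}
#5 dst[0x05+3] := {0x02,0x03,0x73}
query mem[0x0d]=0xdd, mem[0x05]=0x02, mem[0x12]=0xd4, mem[0x0f]=0xe2, mem[0x04]=0xe2

MEM[0x0d,0x05,0x12,0x0f,0x04] = dd 02 d4 e2 e2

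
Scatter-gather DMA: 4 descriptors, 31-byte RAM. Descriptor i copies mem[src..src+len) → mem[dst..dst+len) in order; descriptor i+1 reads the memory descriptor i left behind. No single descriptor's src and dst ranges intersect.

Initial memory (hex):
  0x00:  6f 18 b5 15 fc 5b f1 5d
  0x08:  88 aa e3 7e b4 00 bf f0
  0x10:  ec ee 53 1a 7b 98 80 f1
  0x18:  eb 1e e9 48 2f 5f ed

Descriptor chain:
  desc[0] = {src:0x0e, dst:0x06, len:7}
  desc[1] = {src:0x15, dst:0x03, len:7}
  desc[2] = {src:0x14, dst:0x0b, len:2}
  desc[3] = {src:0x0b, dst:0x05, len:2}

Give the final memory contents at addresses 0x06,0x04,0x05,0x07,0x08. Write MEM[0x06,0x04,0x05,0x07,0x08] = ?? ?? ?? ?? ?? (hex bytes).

MEM[0x06,0x04,0x05,0x07,0x08] = 98 80 7b 1e e9

[0] 0x0e->0x06 len=7 : bf f0 ec ee 53 1a 7b
[1] 0x15->0x03 len=7 : 98 80 f1 eb 1e e9 48
[2] 0x14->0x0b len=2 : 7b 98
[3] 0x0b->0x05 len=2 : 7b 98
query mem[0x06]=0x98, mem[0x04]=0x80, mem[0x05]=0x7b, mem[0x07]=0x1e, mem[0x08]=0xe9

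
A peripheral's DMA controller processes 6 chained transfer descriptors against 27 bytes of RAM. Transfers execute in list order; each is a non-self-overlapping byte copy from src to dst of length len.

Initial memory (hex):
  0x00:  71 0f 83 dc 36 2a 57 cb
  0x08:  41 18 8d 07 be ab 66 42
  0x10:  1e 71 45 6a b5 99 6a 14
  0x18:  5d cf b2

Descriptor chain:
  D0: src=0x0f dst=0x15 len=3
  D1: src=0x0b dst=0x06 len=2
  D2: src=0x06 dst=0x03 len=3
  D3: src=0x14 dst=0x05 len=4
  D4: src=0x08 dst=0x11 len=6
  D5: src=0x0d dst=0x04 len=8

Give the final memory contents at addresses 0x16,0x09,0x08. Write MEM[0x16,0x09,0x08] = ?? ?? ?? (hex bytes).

MEM[0x16,0x09,0x08] = ab 18 71

[0] 0x0f->0x15 len=3 : 42 1e 71
[1] 0x0b->0x06 len=2 : 07 be
[2] 0x06->0x03 len=3 : 07 be 41
[3] 0x14->0x05 len=4 : b5 42 1e 71
[4] 0x08->0x11 len=6 : 71 18 8d 07 be ab
[5] 0x0d->0x04 len=8 : ab 66 42 1e 71 18 8d 07
query mem[0x16]=0xab, mem[0x09]=0x18, mem[0x08]=0x71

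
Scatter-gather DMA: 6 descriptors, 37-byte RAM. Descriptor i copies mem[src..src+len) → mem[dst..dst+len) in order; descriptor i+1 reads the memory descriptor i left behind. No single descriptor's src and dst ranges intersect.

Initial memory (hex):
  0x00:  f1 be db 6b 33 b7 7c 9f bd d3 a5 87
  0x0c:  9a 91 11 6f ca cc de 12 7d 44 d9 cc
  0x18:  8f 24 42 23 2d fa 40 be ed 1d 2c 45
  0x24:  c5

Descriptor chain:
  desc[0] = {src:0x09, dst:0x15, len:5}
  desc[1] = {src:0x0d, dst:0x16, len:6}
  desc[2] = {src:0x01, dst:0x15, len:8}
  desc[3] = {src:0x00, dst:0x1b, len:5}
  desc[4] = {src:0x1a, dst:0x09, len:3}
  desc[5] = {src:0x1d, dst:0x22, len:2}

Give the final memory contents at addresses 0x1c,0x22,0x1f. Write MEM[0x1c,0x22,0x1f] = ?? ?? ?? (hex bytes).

MEM[0x1c,0x22,0x1f] = be db 33

#0 dst[0x15+5] := {0xd3,0xa5,0x87,0x9a,0x91}
#1 dst[0x16+6] := {0x91,0x11,0x6f,0xca,0xcc,0xde}
#2 dst[0x15+8] := {0xbe,0xdb,0x6b,0x33,0xb7,0x7c,0x9f,0xbd}
#3 dst[0x1b+5] := {0xf1,0xbe,0xdb,0x6b,0x33}
#4 dst[0x09+3] := {0x7c,0xf1,0xbe}
#5 dst[0x22+2] := {0xdb,0x6b}
query mem[0x1c]=0xbe, mem[0x22]=0xdb, mem[0x1f]=0x33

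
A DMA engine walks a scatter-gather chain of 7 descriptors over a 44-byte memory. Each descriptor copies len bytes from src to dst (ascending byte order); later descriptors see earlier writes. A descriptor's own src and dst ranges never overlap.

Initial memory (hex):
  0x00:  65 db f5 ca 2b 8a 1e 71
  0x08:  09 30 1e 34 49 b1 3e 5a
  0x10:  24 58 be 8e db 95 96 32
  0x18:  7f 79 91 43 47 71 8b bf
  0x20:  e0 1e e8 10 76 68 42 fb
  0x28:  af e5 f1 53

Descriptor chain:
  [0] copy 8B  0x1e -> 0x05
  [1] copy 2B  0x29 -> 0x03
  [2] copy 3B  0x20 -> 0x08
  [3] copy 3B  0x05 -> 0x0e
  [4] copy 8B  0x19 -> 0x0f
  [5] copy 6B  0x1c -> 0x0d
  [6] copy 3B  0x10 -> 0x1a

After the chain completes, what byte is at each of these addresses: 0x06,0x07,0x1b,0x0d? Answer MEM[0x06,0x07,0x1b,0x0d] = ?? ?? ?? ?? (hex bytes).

[0] 0x1e->0x05 len=8 : 8b bf e0 1e e8 10 76 68
[1] 0x29->0x03 len=2 : e5 f1
[2] 0x20->0x08 len=3 : e0 1e e8
[3] 0x05->0x0e len=3 : 8b bf e0
[4] 0x19->0x0f len=8 : 79 91 43 47 71 8b bf e0
[5] 0x1c->0x0d len=6 : 47 71 8b bf e0 1e
[6] 0x10->0x1a len=3 : bf e0 1e
query mem[0x06]=0xbf, mem[0x07]=0xe0, mem[0x1b]=0xe0, mem[0x0d]=0x47

MEM[0x06,0x07,0x1b,0x0d] = bf e0 e0 47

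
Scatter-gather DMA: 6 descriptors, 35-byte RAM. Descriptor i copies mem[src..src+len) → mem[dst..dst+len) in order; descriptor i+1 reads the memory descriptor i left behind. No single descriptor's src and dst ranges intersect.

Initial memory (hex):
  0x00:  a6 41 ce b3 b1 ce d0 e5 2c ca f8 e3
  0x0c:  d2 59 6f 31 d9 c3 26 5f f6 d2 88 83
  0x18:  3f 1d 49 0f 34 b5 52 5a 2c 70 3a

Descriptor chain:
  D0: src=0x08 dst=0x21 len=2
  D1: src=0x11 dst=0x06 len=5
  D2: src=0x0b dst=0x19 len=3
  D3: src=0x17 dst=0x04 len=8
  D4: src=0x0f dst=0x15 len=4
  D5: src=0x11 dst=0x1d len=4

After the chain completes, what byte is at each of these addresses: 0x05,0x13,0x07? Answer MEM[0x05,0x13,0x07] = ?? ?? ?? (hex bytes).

  after D0: wrote 2B at 0x21 = 2cca
  after D1: wrote 5B at 0x06 = c3265ff6d2
  after D2: wrote 3B at 0x19 = e3d259
  after D3: wrote 8B at 0x04 = 833fe3d25934b552
  after D4: wrote 4B at 0x15 = 31d9c326
  after D5: wrote 4B at 0x1d = c3265ff6
query mem[0x05]=0x3f, mem[0x13]=0x5f, mem[0x07]=0xd2

MEM[0x05,0x13,0x07] = 3f 5f d2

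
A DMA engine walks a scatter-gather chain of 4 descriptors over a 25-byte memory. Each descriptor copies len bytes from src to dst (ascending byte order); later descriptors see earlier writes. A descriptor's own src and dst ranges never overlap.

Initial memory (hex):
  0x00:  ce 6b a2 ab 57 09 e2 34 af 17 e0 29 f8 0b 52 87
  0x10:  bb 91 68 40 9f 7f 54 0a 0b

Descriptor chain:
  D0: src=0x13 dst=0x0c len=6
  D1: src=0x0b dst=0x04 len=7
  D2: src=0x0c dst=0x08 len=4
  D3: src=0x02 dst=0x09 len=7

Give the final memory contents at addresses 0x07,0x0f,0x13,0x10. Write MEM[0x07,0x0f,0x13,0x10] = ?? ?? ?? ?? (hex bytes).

MEM[0x07,0x0f,0x13,0x10] = 7f 40 40 0a

[0] 0x13->0x0c len=6 : 40 9f 7f 54 0a 0b
[1] 0x0b->0x04 len=7 : 29 40 9f 7f 54 0a 0b
[2] 0x0c->0x08 len=4 : 40 9f 7f 54
[3] 0x02->0x09 len=7 : a2 ab 29 40 9f 7f 40
query mem[0x07]=0x7f, mem[0x0f]=0x40, mem[0x13]=0x40, mem[0x10]=0x0a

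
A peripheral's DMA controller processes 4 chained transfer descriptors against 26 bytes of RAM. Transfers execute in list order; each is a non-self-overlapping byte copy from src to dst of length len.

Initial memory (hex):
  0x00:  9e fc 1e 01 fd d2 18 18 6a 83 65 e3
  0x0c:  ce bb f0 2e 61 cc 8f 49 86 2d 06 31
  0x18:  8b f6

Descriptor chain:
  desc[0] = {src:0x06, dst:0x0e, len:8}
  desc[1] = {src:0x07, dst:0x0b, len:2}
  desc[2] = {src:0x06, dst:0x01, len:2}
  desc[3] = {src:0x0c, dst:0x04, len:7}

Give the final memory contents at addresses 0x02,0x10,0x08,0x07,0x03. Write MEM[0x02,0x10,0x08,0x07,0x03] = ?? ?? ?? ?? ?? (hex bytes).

  after D0: wrote 8B at 0x0e = 18186a8365e3cebb
  after D1: wrote 2B at 0x0b = 186a
  after D2: wrote 2B at 0x01 = 1818
  after D3: wrote 7B at 0x04 = 6abb18186a8365
query mem[0x02]=0x18, mem[0x10]=0x6a, mem[0x08]=0x6a, mem[0x07]=0x18, mem[0x03]=0x01

MEM[0x02,0x10,0x08,0x07,0x03] = 18 6a 6a 18 01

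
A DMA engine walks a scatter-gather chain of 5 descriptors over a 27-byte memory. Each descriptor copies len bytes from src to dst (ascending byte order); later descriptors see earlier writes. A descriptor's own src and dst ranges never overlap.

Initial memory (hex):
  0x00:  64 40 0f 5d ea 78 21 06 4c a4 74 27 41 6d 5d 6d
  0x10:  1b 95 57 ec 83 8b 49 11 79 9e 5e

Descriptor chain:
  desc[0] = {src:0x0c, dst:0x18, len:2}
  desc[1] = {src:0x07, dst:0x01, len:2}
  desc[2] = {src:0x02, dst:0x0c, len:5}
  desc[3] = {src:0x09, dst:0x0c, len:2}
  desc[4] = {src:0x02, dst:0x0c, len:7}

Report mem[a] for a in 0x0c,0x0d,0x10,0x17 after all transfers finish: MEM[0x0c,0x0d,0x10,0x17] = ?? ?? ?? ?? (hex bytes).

MEM[0x0c,0x0d,0x10,0x17] = 4c 5d 21 11

#0 dst[0x18+2] := {0x41,0x6d}
#1 dst[0x01+2] := {0x06,0x4c}
#2 dst[0x0c+5] := {0x4c,0x5d,0xea,0x78,0x21}
#3 dst[0x0c+2] := {0xa4,0x74}
#4 dst[0x0c+7] := {0x4c,0x5d,0xea,0x78,0x21,0x06,0x4c}
query mem[0x0c]=0x4c, mem[0x0d]=0x5d, mem[0x10]=0x21, mem[0x17]=0x11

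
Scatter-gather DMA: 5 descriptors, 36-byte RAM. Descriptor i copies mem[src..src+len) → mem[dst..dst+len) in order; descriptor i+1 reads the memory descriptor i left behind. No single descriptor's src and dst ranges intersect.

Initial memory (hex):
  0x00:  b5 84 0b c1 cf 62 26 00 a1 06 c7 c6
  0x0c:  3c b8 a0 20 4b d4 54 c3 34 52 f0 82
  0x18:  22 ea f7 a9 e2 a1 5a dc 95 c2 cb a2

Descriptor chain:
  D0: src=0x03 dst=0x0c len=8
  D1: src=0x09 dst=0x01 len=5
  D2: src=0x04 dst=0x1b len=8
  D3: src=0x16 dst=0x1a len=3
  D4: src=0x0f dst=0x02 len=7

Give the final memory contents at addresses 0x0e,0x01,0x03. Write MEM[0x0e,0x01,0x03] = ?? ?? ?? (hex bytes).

MEM[0x0e,0x01,0x03] = 62 06 00

[0] 0x03->0x0c len=8 : c1 cf 62 26 00 a1 06 c7
[1] 0x09->0x01 len=5 : 06 c7 c6 c1 cf
[2] 0x04->0x1b len=8 : c1 cf 26 00 a1 06 c7 c6
[3] 0x16->0x1a len=3 : f0 82 22
[4] 0x0f->0x02 len=7 : 26 00 a1 06 c7 34 52
query mem[0x0e]=0x62, mem[0x01]=0x06, mem[0x03]=0x00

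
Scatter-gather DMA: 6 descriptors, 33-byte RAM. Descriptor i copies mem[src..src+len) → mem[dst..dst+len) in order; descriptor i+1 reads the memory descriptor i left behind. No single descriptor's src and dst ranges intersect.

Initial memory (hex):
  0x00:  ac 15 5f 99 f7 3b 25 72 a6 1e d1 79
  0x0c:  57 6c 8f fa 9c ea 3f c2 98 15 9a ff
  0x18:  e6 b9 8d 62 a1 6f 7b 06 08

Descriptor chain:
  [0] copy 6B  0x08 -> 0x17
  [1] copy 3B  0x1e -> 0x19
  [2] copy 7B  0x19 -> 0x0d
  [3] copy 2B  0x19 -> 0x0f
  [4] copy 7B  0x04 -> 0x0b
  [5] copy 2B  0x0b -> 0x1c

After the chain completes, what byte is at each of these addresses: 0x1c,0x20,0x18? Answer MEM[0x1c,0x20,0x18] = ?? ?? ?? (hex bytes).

  after D0: wrote 6B at 0x17 = a61ed179576c
  after D1: wrote 3B at 0x19 = 7b0608
  after D2: wrote 7B at 0x0d = 7b06086c6f7b06
  after D3: wrote 2B at 0x0f = 7b06
  after D4: wrote 7B at 0x0b = f73b2572a61ed1
  after D5: wrote 2B at 0x1c = f73b
query mem[0x1c]=0xf7, mem[0x20]=0x08, mem[0x18]=0x1e

MEM[0x1c,0x20,0x18] = f7 08 1e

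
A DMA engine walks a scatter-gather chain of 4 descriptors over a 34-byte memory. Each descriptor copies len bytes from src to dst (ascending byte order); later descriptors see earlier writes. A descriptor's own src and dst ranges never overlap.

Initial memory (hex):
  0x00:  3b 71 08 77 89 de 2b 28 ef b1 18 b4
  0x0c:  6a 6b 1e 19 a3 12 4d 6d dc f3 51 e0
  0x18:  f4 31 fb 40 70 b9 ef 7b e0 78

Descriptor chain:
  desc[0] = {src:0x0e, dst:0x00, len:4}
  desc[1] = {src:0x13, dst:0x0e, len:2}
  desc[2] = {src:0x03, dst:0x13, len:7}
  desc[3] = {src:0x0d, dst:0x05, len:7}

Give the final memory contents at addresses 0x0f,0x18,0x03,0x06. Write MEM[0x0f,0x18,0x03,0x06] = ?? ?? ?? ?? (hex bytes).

MEM[0x0f,0x18,0x03,0x06] = dc ef 12 6d

D0: mem[0x00..0x03] <- [1e 19 a3 12]
D1: mem[0x0e..0x0f] <- [6d dc]
D2: mem[0x13..0x19] <- [12 89 de 2b 28 ef b1]
D3: mem[0x05..0x0b] <- [6b 6d dc a3 12 4d 12]
query mem[0x0f]=0xdc, mem[0x18]=0xef, mem[0x03]=0x12, mem[0x06]=0x6d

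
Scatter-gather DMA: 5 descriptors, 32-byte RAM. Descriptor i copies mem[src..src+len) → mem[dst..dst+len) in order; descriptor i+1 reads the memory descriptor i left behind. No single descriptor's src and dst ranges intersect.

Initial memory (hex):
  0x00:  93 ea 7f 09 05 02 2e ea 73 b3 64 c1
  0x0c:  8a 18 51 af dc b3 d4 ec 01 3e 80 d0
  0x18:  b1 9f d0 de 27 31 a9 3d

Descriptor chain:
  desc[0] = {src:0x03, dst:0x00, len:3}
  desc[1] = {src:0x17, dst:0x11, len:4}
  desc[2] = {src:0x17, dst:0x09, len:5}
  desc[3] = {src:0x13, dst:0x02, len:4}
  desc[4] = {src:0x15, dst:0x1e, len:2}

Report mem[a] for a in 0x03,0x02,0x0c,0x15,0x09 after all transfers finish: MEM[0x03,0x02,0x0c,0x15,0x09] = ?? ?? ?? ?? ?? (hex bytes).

MEM[0x03,0x02,0x0c,0x15,0x09] = d0 9f d0 3e d0

D0: mem[0x00..0x02] <- [09 05 02]
D1: mem[0x11..0x14] <- [d0 b1 9f d0]
D2: mem[0x09..0x0d] <- [d0 b1 9f d0 de]
D3: mem[0x02..0x05] <- [9f d0 3e 80]
D4: mem[0x1e..0x1f] <- [3e 80]
query mem[0x03]=0xd0, mem[0x02]=0x9f, mem[0x0c]=0xd0, mem[0x15]=0x3e, mem[0x09]=0xd0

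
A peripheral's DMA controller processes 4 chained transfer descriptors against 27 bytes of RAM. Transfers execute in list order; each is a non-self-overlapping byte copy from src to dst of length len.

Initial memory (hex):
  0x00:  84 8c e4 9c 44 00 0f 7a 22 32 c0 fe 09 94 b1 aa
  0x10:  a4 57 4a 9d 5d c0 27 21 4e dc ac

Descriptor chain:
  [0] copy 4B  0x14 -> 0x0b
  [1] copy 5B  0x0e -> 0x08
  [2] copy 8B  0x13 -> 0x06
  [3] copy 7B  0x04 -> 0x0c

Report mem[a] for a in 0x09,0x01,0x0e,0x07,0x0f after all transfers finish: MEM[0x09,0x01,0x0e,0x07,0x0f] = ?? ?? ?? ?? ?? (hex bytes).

  after D0: wrote 4B at 0x0b = 5dc02721
  after D1: wrote 5B at 0x08 = 21aaa4574a
  after D2: wrote 8B at 0x06 = 9d5dc027214edcac
  after D3: wrote 7B at 0x0c = 44009d5dc02721
query mem[0x09]=0x27, mem[0x01]=0x8c, mem[0x0e]=0x9d, mem[0x07]=0x5d, mem[0x0f]=0x5d

MEM[0x09,0x01,0x0e,0x07,0x0f] = 27 8c 9d 5d 5d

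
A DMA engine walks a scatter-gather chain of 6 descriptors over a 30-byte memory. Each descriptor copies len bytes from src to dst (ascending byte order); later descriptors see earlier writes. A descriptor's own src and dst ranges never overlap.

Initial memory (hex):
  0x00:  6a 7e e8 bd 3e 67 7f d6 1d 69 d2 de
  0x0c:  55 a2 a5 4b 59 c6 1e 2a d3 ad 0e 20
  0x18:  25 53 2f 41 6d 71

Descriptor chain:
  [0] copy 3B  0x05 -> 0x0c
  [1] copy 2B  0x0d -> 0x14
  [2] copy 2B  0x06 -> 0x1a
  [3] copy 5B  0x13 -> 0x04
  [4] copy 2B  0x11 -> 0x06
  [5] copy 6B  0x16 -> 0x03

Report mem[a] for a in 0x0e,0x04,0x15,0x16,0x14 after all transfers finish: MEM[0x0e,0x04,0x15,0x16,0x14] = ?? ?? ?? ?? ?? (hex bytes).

MEM[0x0e,0x04,0x15,0x16,0x14] = d6 20 d6 0e 7f

  after D0: wrote 3B at 0x0c = 677fd6
  after D1: wrote 2B at 0x14 = 7fd6
  after D2: wrote 2B at 0x1a = 7fd6
  after D3: wrote 5B at 0x04 = 2a7fd60e20
  after D4: wrote 2B at 0x06 = c61e
  after D5: wrote 6B at 0x03 = 0e2025537fd6
query mem[0x0e]=0xd6, mem[0x04]=0x20, mem[0x15]=0xd6, mem[0x16]=0x0e, mem[0x14]=0x7f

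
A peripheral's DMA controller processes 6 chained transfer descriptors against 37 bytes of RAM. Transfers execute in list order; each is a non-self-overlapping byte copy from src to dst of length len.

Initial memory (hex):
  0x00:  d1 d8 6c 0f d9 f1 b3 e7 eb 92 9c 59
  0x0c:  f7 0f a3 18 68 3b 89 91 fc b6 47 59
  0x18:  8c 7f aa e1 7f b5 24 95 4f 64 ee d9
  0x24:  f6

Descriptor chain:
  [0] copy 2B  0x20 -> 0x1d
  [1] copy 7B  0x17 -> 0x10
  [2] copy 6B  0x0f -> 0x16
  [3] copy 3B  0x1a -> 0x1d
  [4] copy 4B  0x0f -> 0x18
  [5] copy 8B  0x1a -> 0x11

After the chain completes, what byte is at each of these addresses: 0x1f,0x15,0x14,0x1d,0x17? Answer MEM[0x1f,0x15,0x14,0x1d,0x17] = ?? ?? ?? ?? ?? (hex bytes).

#0 dst[0x1d+2] := {0x4f,0x64}
#1 dst[0x10+7] := {0x59,0x8c,0x7f,0xaa,0xe1,0x7f,0x4f}
#2 dst[0x16+6] := {0x18,0x59,0x8c,0x7f,0xaa,0xe1}
#3 dst[0x1d+3] := {0xaa,0xe1,0x7f}
#4 dst[0x18+4] := {0x18,0x59,0x8c,0x7f}
#5 dst[0x11+8] := {0x8c,0x7f,0x7f,0xaa,0xe1,0x7f,0x4f,0x64}
query mem[0x1f]=0x7f, mem[0x15]=0xe1, mem[0x14]=0xaa, mem[0x1d]=0xaa, mem[0x17]=0x4f

MEM[0x1f,0x15,0x14,0x1d,0x17] = 7f e1 aa aa 4f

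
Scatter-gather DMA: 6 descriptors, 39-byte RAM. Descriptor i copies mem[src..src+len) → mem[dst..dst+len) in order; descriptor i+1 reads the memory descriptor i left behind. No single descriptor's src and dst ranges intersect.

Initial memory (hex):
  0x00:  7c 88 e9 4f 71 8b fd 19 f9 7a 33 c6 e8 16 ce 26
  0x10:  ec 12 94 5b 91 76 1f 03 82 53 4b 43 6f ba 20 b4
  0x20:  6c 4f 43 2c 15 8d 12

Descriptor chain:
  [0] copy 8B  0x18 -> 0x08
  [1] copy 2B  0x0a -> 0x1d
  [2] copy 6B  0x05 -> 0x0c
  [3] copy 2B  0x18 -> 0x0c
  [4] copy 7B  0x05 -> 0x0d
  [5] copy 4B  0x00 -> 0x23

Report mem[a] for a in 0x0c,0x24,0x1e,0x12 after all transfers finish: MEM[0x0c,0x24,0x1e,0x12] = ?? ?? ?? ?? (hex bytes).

MEM[0x0c,0x24,0x1e,0x12] = 82 88 43 4b

D0: mem[0x08..0x0f] <- [82 53 4b 43 6f ba 20 b4]
D1: mem[0x1d..0x1e] <- [4b 43]
D2: mem[0x0c..0x11] <- [8b fd 19 82 53 4b]
D3: mem[0x0c..0x0d] <- [82 53]
D4: mem[0x0d..0x13] <- [8b fd 19 82 53 4b 43]
D5: mem[0x23..0x26] <- [7c 88 e9 4f]
query mem[0x0c]=0x82, mem[0x24]=0x88, mem[0x1e]=0x43, mem[0x12]=0x4b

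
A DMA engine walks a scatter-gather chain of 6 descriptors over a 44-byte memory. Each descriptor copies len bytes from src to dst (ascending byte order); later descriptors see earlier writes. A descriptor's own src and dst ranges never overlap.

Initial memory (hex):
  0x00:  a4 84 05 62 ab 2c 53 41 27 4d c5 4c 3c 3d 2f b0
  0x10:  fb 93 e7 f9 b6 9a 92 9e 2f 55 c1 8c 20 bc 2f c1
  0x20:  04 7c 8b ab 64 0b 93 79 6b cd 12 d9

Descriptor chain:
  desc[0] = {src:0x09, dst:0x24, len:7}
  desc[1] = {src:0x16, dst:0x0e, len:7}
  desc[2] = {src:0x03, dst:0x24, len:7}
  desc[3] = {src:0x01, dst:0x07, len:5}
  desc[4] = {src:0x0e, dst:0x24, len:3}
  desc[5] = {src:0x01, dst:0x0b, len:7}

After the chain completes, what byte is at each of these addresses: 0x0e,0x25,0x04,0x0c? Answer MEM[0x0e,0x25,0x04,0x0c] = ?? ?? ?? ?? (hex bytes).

D0: mem[0x24..0x2a] <- [4d c5 4c 3c 3d 2f b0]
D1: mem[0x0e..0x14] <- [92 9e 2f 55 c1 8c 20]
D2: mem[0x24..0x2a] <- [62 ab 2c 53 41 27 4d]
D3: mem[0x07..0x0b] <- [84 05 62 ab 2c]
D4: mem[0x24..0x26] <- [92 9e 2f]
D5: mem[0x0b..0x11] <- [84 05 62 ab 2c 53 84]
query mem[0x0e]=0xab, mem[0x25]=0x9e, mem[0x04]=0xab, mem[0x0c]=0x05

MEM[0x0e,0x25,0x04,0x0c] = ab 9e ab 05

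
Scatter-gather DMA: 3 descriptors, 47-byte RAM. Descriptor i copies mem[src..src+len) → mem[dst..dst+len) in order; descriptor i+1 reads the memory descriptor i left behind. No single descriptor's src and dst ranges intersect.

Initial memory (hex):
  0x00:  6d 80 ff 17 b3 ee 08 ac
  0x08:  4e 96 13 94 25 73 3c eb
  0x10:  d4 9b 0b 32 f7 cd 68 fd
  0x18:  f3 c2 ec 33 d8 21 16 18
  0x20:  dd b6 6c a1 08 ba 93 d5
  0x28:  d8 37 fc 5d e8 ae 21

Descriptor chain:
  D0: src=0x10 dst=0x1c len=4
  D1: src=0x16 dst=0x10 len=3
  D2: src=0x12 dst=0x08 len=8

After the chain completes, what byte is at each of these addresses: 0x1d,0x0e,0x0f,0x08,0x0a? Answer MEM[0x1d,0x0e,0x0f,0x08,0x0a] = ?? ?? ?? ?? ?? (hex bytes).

[0] 0x10->0x1c len=4 : d4 9b 0b 32
[1] 0x16->0x10 len=3 : 68 fd f3
[2] 0x12->0x08 len=8 : f3 32 f7 cd 68 fd f3 c2
query mem[0x1d]=0x9b, mem[0x0e]=0xf3, mem[0x0f]=0xc2, mem[0x08]=0xf3, mem[0x0a]=0xf7

MEM[0x1d,0x0e,0x0f,0x08,0x0a] = 9b f3 c2 f3 f7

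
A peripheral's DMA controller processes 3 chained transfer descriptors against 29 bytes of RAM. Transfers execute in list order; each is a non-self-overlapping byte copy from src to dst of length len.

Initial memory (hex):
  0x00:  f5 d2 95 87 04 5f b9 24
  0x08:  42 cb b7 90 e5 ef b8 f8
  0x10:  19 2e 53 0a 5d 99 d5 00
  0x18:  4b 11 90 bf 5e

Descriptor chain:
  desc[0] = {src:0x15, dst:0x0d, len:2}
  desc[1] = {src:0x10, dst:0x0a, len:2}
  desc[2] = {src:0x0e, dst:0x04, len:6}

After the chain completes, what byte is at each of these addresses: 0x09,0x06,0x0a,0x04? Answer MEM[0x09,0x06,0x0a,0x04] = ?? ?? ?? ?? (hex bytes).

MEM[0x09,0x06,0x0a,0x04] = 0a 19 19 d5

[0] 0x15->0x0d len=2 : 99 d5
[1] 0x10->0x0a len=2 : 19 2e
[2] 0x0e->0x04 len=6 : d5 f8 19 2e 53 0a
query mem[0x09]=0x0a, mem[0x06]=0x19, mem[0x0a]=0x19, mem[0x04]=0xd5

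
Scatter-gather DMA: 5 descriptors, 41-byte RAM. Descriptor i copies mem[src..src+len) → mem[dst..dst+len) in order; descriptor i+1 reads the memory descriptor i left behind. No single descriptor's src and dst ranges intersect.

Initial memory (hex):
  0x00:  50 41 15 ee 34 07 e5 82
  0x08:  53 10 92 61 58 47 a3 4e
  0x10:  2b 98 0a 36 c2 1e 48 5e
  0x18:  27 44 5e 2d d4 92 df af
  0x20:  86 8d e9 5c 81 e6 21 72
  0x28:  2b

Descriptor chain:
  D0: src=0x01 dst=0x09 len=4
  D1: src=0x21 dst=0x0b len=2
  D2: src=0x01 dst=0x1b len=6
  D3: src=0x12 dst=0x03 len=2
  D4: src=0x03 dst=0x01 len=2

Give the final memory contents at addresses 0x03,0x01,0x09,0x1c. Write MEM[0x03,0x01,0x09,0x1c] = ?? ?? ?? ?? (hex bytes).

[0] 0x01->0x09 len=4 : 41 15 ee 34
[1] 0x21->0x0b len=2 : 8d e9
[2] 0x01->0x1b len=6 : 41 15 ee 34 07 e5
[3] 0x12->0x03 len=2 : 0a 36
[4] 0x03->0x01 len=2 : 0a 36
query mem[0x03]=0x0a, mem[0x01]=0x0a, mem[0x09]=0x41, mem[0x1c]=0x15

MEM[0x03,0x01,0x09,0x1c] = 0a 0a 41 15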